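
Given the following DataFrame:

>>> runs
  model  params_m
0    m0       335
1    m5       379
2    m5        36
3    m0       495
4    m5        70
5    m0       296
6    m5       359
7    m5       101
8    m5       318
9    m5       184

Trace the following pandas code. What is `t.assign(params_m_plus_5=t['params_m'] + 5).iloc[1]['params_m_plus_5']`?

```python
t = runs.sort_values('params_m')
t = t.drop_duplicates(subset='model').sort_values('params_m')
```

sort by params_m:
  model  params_m
2    m5        36
4    m5        70
7    m5       101
9    m5       184
5    m0       296
8    m5       318
0    m0       335
6    m5       359
1    m5       379
3    m0       495
drop duplicate model (keep=first):
  model  params_m
2    m5        36
5    m0       296
sort by params_m:
  model  params_m
2    m5        36
5    m0       296
add column params_m_plus_5 = t['params_m'] + 5:
  model  params_m  params_m_plus_5
2    m5        36               41
5    m0       296              301
Then the value at position 1, column 'params_m_plus_5': 301

301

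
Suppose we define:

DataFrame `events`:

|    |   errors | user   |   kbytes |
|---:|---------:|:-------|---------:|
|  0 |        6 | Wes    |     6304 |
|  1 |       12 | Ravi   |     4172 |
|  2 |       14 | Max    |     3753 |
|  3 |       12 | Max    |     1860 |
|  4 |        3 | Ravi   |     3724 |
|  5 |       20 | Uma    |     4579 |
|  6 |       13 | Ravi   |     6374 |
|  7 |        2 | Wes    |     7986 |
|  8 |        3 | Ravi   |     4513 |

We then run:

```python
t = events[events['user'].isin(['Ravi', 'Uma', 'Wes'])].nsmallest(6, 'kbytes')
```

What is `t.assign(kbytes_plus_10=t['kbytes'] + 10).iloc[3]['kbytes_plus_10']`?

4589

filter rows where user in ['Ravi', 'Uma', 'Wes']:
   errors  user  kbytes
0       6   Wes    6304
1      12  Ravi    4172
4       3  Ravi    3724
5      20   Uma    4579
6      13  Ravi    6374
7       2   Wes    7986
8       3  Ravi    4513
take 6 rows with smallest kbytes:
   errors  user  kbytes
4       3  Ravi    3724
1      12  Ravi    4172
8       3  Ravi    4513
5      20   Uma    4579
0       6   Wes    6304
6      13  Ravi    6374
add column kbytes_plus_10 = t['kbytes'] + 10:
   errors  user  kbytes  kbytes_plus_10
4       3  Ravi    3724            3734
1      12  Ravi    4172            4182
8       3  Ravi    4513            4523
5      20   Uma    4579            4589
0       6   Wes    6304            6314
6      13  Ravi    6374            6384
Finally, value at position 3, column 'kbytes_plus_10' = 4589.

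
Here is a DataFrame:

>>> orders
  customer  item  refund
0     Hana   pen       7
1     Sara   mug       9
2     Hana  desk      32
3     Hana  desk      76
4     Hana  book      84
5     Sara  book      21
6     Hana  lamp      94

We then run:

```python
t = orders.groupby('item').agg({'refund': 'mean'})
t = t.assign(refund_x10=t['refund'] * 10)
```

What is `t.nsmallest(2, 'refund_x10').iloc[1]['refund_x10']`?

90.0

group by item, mean of refund:
      refund
item        
book    52.5
desk    54.0
lamp    94.0
mug      9.0
pen      7.0
add column refund_x10 = t['refund'] * 10:
      refund  refund_x10
item                    
book    52.5       525.0
desk    54.0       540.0
lamp    94.0       940.0
mug      9.0        90.0
pen      7.0        70.0
take 2 rows with smallest refund_x10:
      refund  refund_x10
item                    
pen      7.0        70.0
mug      9.0        90.0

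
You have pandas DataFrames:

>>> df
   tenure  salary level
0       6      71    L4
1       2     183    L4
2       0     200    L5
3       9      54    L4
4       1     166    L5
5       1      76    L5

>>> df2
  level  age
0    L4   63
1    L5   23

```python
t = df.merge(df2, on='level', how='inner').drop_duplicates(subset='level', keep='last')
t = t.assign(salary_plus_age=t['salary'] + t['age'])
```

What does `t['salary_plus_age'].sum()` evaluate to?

216

merge on 'level' (how='inner') → 6 rows:
   tenure  salary level  age
0       6      71    L4   63
1       2     183    L4   63
2       0     200    L5   23
3       9      54    L4   63
4       1     166    L5   23
5       1      76    L5   23
drop duplicate level (keep=last):
   tenure  salary level  age
3       9      54    L4   63
5       1      76    L5   23
add column salary_plus_age = t['salary'] + t['age']:
   tenure  salary level  age  salary_plus_age
3       9      54    L4   63              117
5       1      76    L5   23               99
sum of column 'salary_plus_age' → 216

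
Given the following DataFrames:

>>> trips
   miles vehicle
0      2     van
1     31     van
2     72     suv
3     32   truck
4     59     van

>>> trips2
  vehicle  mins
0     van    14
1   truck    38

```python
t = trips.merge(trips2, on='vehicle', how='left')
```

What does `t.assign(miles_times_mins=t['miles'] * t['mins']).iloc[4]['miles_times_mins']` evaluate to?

826.0

merge on 'vehicle' (how='left') → 5 rows:
   miles vehicle  mins
0      2     van  14.0
1     31     van  14.0
2     72     suv   NaN
3     32   truck  38.0
4     59     van  14.0
add column miles_times_mins = t['miles'] * t['mins']:
   miles vehicle  mins  miles_times_mins
0      2     van  14.0              28.0
1     31     van  14.0             434.0
2     72     suv   NaN               NaN
3     32   truck  38.0            1216.0
4     59     van  14.0             826.0
value at position 4, column 'miles_times_mins' → 826.0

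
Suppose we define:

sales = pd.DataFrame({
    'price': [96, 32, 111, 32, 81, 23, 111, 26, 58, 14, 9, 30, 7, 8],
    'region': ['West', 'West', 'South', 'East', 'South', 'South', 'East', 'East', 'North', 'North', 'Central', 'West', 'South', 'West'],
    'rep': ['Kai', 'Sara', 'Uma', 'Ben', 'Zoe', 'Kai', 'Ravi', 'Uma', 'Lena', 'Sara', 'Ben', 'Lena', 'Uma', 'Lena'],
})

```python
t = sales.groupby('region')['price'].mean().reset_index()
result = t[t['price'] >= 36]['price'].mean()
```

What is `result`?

group by region, mean of price:
region
Central     9.000000
East       56.333333
North      36.000000
South      55.500000
West       41.500000
Name: price, dtype: float64
reset_index():
    region      price
0  Central   9.000000
1     East  56.333333
2    North  36.000000
3    South  55.500000
4     West  41.500000
filter rows where price >= 36:
  region      price
1   East  56.333333
2  North  36.000000
3  South  55.500000
4   West  41.500000
The mean of column 'price' is 47.3333333333.

47.3333333333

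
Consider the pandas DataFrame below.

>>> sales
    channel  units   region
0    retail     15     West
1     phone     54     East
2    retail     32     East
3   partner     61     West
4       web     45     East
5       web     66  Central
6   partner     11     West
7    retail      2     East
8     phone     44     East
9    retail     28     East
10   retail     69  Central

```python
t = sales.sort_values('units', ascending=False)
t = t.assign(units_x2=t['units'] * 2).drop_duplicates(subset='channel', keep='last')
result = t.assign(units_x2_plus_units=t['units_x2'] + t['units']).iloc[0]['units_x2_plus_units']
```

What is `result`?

135

sort by units descending:
    channel  units   region
10   retail     69  Central
5       web     66  Central
3   partner     61     West
1     phone     54     East
4       web     45     East
8     phone     44     East
2    retail     32     East
9    retail     28     East
0    retail     15     West
6   partner     11     West
7    retail      2     East
add column units_x2 = t['units'] * 2:
    channel  units   region  units_x2
10   retail     69  Central       138
5       web     66  Central       132
3   partner     61     West       122
1     phone     54     East       108
4       web     45     East        90
8     phone     44     East        88
2    retail     32     East        64
9    retail     28     East        56
0    retail     15     West        30
6   partner     11     West        22
7    retail      2     East         4
drop duplicate channel (keep=last):
   channel  units region  units_x2
4      web     45   East        90
8    phone     44   East        88
6  partner     11   West        22
7   retail      2   East         4
add column units_x2_plus_units = t['units_x2'] + t['units']:
   channel  units region  units_x2  units_x2_plus_units
4      web     45   East        90                  135
8    phone     44   East        88                  132
6  partner     11   West        22                   33
7   retail      2   East         4                    6
Hence 135.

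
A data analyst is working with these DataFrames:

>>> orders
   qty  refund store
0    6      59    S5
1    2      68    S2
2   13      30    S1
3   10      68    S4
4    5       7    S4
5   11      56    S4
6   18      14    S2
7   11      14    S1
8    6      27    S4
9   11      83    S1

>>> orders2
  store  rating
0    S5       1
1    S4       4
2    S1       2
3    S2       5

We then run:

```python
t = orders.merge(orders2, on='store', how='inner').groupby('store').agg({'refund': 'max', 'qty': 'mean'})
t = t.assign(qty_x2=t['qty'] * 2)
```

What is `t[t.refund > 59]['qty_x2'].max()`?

23.3333333333

merge on 'store' (how='inner') → 10 rows:
   qty  refund store  rating
0    6      59    S5       1
1    2      68    S2       5
2   13      30    S1       2
3   10      68    S4       4
4    5       7    S4       4
5   11      56    S4       4
6   18      14    S2       5
7   11      14    S1       2
8    6      27    S4       4
9   11      83    S1       2
group by store: max(refund), mean(qty):
       refund        qty
store                   
S1         83  11.666667
S2         68  10.000000
S4         68   8.000000
S5         59   6.000000
add column qty_x2 = t['qty'] * 2:
       refund        qty     qty_x2
store                              
S1         83  11.666667  23.333333
S2         68  10.000000  20.000000
S4         68   8.000000  16.000000
S5         59   6.000000  12.000000
filter rows where refund > 59:
       refund        qty     qty_x2
store                              
S1         83  11.666667  23.333333
S2         68  10.000000  20.000000
S4         68   8.000000  16.000000
Reading off the max of column 'qty_x2', we get 23.3333333333.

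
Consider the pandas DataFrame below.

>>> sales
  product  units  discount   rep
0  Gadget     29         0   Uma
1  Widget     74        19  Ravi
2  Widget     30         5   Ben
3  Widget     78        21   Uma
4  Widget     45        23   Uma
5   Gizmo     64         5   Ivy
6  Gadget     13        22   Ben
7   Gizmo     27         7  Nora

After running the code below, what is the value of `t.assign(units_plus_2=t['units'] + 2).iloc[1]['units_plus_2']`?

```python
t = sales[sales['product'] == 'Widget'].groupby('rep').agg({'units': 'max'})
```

76

filter rows where product == 'Widget':
  product  units  discount   rep
1  Widget     74        19  Ravi
2  Widget     30         5   Ben
3  Widget     78        21   Uma
4  Widget     45        23   Uma
group by rep, max of units:
      units
rep        
Ben      30
Ravi     74
Uma      78
add column units_plus_2 = t['units'] + 2:
      units  units_plus_2
rep                      
Ben      30            32
Ravi     74            76
Uma      78            80
Hence 76.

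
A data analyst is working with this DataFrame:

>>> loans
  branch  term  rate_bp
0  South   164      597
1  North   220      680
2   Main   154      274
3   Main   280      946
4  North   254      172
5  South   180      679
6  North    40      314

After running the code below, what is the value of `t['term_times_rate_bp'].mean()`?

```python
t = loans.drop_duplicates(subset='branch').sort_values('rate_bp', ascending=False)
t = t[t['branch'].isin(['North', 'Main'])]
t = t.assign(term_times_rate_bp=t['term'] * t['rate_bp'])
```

drop duplicate branch (keep=first):
  branch  term  rate_bp
0  South   164      597
1  North   220      680
2   Main   154      274
sort by rate_bp descending:
  branch  term  rate_bp
1  North   220      680
0  South   164      597
2   Main   154      274
filter rows where branch in ['North', 'Main']:
  branch  term  rate_bp
1  North   220      680
2   Main   154      274
add column term_times_rate_bp = t['term'] * t['rate_bp']:
  branch  term  rate_bp  term_times_rate_bp
1  North   220      680              149600
2   Main   154      274               42196
mean of column 'term_times_rate_bp' → 95898.0

95898.0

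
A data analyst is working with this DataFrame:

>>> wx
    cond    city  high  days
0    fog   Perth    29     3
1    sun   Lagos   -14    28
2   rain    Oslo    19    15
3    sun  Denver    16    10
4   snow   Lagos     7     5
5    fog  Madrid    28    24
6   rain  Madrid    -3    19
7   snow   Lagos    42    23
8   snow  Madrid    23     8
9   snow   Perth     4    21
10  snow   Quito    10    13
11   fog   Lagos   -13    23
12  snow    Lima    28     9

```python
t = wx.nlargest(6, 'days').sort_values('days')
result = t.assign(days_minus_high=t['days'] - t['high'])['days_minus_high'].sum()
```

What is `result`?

take 6 rows with largest days:
    cond    city  high  days
1    sun   Lagos   -14    28
5    fog  Madrid    28    24
7   snow   Lagos    42    23
11   fog   Lagos   -13    23
9   snow   Perth     4    21
6   rain  Madrid    -3    19
sort by days:
    cond    city  high  days
6   rain  Madrid    -3    19
9   snow   Perth     4    21
7   snow   Lagos    42    23
11   fog   Lagos   -13    23
5    fog  Madrid    28    24
1    sun   Lagos   -14    28
add column days_minus_high = t['days'] - t['high']:
    cond    city  high  days  days_minus_high
6   rain  Madrid    -3    19               22
9   snow   Perth     4    21               17
7   snow   Lagos    42    23              -19
11   fog   Lagos   -13    23               36
5    fog  Madrid    28    24               -4
1    sun   Lagos   -14    28               42
Reading off the sum of column 'days_minus_high', we get 94.

94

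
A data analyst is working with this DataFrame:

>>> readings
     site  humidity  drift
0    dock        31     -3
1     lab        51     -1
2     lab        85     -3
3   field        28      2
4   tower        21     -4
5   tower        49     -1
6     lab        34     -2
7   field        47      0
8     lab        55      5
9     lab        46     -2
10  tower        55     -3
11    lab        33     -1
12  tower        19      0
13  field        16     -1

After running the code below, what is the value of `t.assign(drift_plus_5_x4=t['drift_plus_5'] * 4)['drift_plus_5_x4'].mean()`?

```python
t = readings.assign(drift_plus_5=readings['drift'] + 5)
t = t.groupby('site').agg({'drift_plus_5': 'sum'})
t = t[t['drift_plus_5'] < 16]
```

add column drift_plus_5 = readings['drift'] + 5:
     site  humidity  drift  drift_plus_5
0    dock        31     -3             2
1     lab        51     -1             4
2     lab        85     -3             2
3   field        28      2             7
4   tower        21     -4             1
5   tower        49     -1             4
6     lab        34     -2             3
7   field        47      0             5
8     lab        55      5            10
9     lab        46     -2             3
10  tower        55     -3             2
11    lab        33     -1             4
12  tower        19      0             5
13  field        16     -1             4
group by site, sum of drift_plus_5:
       drift_plus_5
site               
dock              2
field            16
lab              26
tower            12
filter rows where drift_plus_5 < 16:
       drift_plus_5
site               
dock              2
tower            12
add column drift_plus_5_x4 = t['drift_plus_5'] * 4:
       drift_plus_5  drift_plus_5_x4
site                                
dock              2                8
tower            12               48
Reading off the mean of column 'drift_plus_5_x4', we get 28.0.

28.0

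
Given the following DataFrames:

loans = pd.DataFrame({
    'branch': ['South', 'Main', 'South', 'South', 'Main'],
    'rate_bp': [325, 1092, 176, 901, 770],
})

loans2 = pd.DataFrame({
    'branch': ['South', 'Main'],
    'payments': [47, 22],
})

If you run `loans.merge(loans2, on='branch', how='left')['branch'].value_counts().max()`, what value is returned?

merge on 'branch' (how='left') → 5 rows:
  branch  rate_bp  payments
0  South      325        47
1   Main     1092        22
2  South      176        47
3  South      901        47
4   Main      770        22
value_counts of branch:
branch
South    3
Main     2
Name: count, dtype: int64
max of the resulting series → 3

3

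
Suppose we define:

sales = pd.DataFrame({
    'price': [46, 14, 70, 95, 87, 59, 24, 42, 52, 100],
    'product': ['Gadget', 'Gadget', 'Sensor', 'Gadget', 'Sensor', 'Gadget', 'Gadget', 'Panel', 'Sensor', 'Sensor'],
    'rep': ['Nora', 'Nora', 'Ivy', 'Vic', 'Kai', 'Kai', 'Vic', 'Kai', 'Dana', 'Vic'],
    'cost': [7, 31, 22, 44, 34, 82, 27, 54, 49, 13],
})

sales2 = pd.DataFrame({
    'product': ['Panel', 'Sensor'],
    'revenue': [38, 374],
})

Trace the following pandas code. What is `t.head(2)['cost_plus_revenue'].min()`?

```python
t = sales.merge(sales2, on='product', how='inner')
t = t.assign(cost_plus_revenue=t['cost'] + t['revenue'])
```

merge on 'product' (how='inner') → 5 rows:
   price product   rep  cost  revenue
0     70  Sensor   Ivy    22      374
1     87  Sensor   Kai    34      374
2     42   Panel   Kai    54       38
3     52  Sensor  Dana    49      374
4    100  Sensor   Vic    13      374
add column cost_plus_revenue = t['cost'] + t['revenue']:
   price product   rep  cost  revenue  cost_plus_revenue
0     70  Sensor   Ivy    22      374                396
1     87  Sensor   Kai    34      374                408
2     42   Panel   Kai    54       38                 92
3     52  Sensor  Dana    49      374                423
4    100  Sensor   Vic    13      374                387
take first 2 rows:
   price product  rep  cost  revenue  cost_plus_revenue
0     70  Sensor  Ivy    22      374                396
1     87  Sensor  Kai    34      374                408
The min of column 'cost_plus_revenue' is 396.

396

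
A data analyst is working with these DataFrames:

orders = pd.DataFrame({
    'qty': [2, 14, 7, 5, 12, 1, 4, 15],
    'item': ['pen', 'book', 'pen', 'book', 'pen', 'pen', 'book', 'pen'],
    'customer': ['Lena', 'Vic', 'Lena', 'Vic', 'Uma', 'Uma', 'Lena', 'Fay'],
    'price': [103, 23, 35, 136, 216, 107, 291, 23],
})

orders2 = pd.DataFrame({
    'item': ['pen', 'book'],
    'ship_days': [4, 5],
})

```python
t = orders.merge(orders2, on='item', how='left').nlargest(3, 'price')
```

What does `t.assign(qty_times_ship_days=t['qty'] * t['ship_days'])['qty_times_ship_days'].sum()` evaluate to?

93

merge on 'item' (how='left') → 8 rows:
   qty  item customer  price  ship_days
0    2   pen     Lena    103          4
1   14  book      Vic     23          5
2    7   pen     Lena     35          4
3    5  book      Vic    136          5
4   12   pen      Uma    216          4
5    1   pen      Uma    107          4
6    4  book     Lena    291          5
7   15   pen      Fay     23          4
take 3 rows with largest price:
   qty  item customer  price  ship_days
6    4  book     Lena    291          5
4   12   pen      Uma    216          4
3    5  book      Vic    136          5
add column qty_times_ship_days = t['qty'] * t['ship_days']:
   qty  item customer  price  ship_days  qty_times_ship_days
6    4  book     Lena    291          5                   20
4   12   pen      Uma    216          4                   48
3    5  book      Vic    136          5                   25
sum of column 'qty_times_ship_days' → 93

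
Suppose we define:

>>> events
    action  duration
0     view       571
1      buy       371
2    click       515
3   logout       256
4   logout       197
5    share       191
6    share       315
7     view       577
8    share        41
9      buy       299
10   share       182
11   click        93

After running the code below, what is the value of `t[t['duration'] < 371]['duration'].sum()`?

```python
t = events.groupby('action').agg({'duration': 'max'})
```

group by action, max of duration:
        duration
action          
buy          371
click        515
logout       256
share        315
view         577
filter rows where duration < 371:
        duration
action          
logout       256
share        315
Finally, sum of column 'duration' = 571.

571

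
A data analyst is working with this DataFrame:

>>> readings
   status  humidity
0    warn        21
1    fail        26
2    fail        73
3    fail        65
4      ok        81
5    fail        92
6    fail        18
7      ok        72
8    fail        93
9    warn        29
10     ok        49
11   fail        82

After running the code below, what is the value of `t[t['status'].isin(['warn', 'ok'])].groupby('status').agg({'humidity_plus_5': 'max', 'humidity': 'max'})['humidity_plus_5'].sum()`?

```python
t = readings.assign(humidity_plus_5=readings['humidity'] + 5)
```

120

add column humidity_plus_5 = readings['humidity'] + 5:
   status  humidity  humidity_plus_5
0    warn        21               26
1    fail        26               31
2    fail        73               78
3    fail        65               70
4      ok        81               86
5    fail        92               97
6    fail        18               23
7      ok        72               77
8    fail        93               98
9    warn        29               34
10     ok        49               54
11   fail        82               87
filter rows where status in ['warn', 'ok']:
   status  humidity  humidity_plus_5
0    warn        21               26
4      ok        81               86
7      ok        72               77
9    warn        29               34
10     ok        49               54
group by status: max(humidity_plus_5), max(humidity):
        humidity_plus_5  humidity
status                           
ok                   86        81
warn                 34        29
Hence 120.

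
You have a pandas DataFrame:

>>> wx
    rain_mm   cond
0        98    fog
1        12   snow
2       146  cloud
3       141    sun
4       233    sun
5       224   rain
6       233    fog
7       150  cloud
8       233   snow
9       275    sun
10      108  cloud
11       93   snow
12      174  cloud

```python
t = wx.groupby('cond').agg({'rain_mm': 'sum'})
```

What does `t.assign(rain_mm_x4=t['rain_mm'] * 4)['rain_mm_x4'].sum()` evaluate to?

group by cond, sum of rain_mm:
       rain_mm
cond          
cloud      578
fog        331
rain       224
snow       338
sun        649
add column rain_mm_x4 = t['rain_mm'] * 4:
       rain_mm  rain_mm_x4
cond                      
cloud      578        2312
fog        331        1324
rain       224         896
snow       338        1352
sun        649        2596
Reading off the sum of column 'rain_mm_x4', we get 8480.

8480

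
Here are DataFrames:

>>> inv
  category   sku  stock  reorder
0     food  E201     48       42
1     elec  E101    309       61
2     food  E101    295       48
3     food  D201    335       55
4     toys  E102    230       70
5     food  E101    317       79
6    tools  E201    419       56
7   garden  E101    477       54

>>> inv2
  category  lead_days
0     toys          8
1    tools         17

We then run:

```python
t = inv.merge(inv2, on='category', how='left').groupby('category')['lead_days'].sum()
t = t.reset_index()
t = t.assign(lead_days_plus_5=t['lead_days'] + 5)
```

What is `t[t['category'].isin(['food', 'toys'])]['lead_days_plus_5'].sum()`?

18.0

merge on 'category' (how='left') → 8 rows:
  category   sku  stock  reorder  lead_days
0     food  E201     48       42        NaN
1     elec  E101    309       61        NaN
2     food  E101    295       48        NaN
3     food  D201    335       55        NaN
4     toys  E102    230       70        8.0
5     food  E101    317       79        NaN
6    tools  E201    419       56       17.0
7   garden  E101    477       54        NaN
group by category, sum of lead_days:
category
elec       0.0
food       0.0
garden     0.0
tools     17.0
toys       8.0
Name: lead_days, dtype: float64
reset_index():
  category  lead_days
0     elec        0.0
1     food        0.0
2   garden        0.0
3    tools       17.0
4     toys        8.0
add column lead_days_plus_5 = t['lead_days'] + 5:
  category  lead_days  lead_days_plus_5
0     elec        0.0               5.0
1     food        0.0               5.0
2   garden        0.0               5.0
3    tools       17.0              22.0
4     toys        8.0              13.0
filter rows where category in ['food', 'toys']:
  category  lead_days  lead_days_plus_5
1     food        0.0               5.0
4     toys        8.0              13.0
Then the sum of column 'lead_days_plus_5': 18.0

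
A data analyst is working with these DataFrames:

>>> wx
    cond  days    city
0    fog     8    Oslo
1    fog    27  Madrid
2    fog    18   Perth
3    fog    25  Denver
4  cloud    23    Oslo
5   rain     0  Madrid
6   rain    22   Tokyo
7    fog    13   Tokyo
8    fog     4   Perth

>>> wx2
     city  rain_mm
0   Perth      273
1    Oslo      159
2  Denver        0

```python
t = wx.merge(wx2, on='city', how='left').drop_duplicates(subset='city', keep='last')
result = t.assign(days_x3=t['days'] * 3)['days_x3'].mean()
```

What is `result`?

39.0

merge on 'city' (how='left') → 9 rows:
    cond  days    city  rain_mm
0    fog     8    Oslo    159.0
1    fog    27  Madrid      NaN
2    fog    18   Perth    273.0
3    fog    25  Denver      0.0
4  cloud    23    Oslo    159.0
5   rain     0  Madrid      NaN
6   rain    22   Tokyo      NaN
7    fog    13   Tokyo      NaN
8    fog     4   Perth    273.0
drop duplicate city (keep=last):
    cond  days    city  rain_mm
3    fog    25  Denver      0.0
4  cloud    23    Oslo    159.0
5   rain     0  Madrid      NaN
7    fog    13   Tokyo      NaN
8    fog     4   Perth    273.0
add column days_x3 = t['days'] * 3:
    cond  days    city  rain_mm  days_x3
3    fog    25  Denver      0.0       75
4  cloud    23    Oslo    159.0       69
5   rain     0  Madrid      NaN        0
7    fog    13   Tokyo      NaN       39
8    fog     4   Perth    273.0       12
Then the mean of column 'days_x3': 39.0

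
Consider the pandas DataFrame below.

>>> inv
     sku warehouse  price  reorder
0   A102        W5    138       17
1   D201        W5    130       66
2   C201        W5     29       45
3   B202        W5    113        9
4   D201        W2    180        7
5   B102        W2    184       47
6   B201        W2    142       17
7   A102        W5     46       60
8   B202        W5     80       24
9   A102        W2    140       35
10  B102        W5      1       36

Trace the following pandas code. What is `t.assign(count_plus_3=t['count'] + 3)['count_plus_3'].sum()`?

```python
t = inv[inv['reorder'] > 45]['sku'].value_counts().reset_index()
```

12

filter rows where reorder > 45:
    sku warehouse  price  reorder
1  D201        W5    130       66
5  B102        W2    184       47
7  A102        W5     46       60
value_counts of sku:
sku
D201    1
B102    1
A102    1
Name: count, dtype: int64
reset_index():
    sku  count
0  D201      1
1  B102      1
2  A102      1
add column count_plus_3 = t['count'] + 3:
    sku  count  count_plus_3
0  D201      1             4
1  B102      1             4
2  A102      1             4
Hence 12.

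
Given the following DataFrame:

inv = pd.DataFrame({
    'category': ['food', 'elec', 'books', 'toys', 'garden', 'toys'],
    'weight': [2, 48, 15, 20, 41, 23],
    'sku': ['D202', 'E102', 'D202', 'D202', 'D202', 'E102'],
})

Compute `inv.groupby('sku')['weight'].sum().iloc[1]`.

group by sku, sum of weight:
sku
D202    78
E102    71
Name: weight, dtype: int64

71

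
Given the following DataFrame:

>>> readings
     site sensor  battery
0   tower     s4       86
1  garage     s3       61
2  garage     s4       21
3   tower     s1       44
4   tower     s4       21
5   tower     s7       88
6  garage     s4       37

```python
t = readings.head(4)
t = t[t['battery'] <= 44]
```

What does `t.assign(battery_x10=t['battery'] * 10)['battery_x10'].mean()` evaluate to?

take first 4 rows:
     site sensor  battery
0   tower     s4       86
1  garage     s3       61
2  garage     s4       21
3   tower     s1       44
filter rows where battery <= 44:
     site sensor  battery
2  garage     s4       21
3   tower     s1       44
add column battery_x10 = t['battery'] * 10:
     site sensor  battery  battery_x10
2  garage     s4       21          210
3   tower     s1       44          440
So mean() = 325.0.

325.0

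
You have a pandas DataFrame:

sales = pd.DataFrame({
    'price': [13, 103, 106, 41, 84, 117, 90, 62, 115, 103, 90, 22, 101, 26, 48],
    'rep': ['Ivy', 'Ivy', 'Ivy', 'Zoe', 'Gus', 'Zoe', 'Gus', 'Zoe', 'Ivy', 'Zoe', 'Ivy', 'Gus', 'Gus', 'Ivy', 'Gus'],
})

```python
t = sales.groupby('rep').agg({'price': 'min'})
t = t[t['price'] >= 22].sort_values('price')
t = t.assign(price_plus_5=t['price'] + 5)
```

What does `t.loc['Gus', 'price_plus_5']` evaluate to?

group by rep, min of price:
     price
rep       
Gus     22
Ivy     13
Zoe     41
filter rows where price >= 22:
     price
rep       
Gus     22
Zoe     41
sort by price:
     price
rep       
Gus     22
Zoe     41
add column price_plus_5 = t['price'] + 5:
     price  price_plus_5
rep                     
Gus     22            27
Zoe     41            46
Hence 27.

27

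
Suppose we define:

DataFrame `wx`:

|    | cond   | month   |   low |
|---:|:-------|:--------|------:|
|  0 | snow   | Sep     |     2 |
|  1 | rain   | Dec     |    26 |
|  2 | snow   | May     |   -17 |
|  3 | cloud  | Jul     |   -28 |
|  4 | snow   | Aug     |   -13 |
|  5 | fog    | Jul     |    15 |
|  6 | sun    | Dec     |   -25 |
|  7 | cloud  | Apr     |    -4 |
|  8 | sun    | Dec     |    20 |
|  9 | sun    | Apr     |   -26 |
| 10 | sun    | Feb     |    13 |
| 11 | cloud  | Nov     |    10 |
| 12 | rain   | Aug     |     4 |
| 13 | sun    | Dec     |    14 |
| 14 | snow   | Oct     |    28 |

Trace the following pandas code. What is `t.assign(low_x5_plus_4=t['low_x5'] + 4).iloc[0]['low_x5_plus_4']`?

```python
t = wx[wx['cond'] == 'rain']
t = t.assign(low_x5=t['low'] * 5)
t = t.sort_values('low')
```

filter rows where cond == 'rain':
    cond month  low
1   rain   Dec   26
12  rain   Aug    4
add column low_x5 = t['low'] * 5:
    cond month  low  low_x5
1   rain   Dec   26     130
12  rain   Aug    4      20
sort by low:
    cond month  low  low_x5
12  rain   Aug    4      20
1   rain   Dec   26     130
add column low_x5_plus_4 = t['low_x5'] + 4:
    cond month  low  low_x5  low_x5_plus_4
12  rain   Aug    4      20             24
1   rain   Dec   26     130            134
So iloc[0]['low_x5_plus_4'] = 24.

24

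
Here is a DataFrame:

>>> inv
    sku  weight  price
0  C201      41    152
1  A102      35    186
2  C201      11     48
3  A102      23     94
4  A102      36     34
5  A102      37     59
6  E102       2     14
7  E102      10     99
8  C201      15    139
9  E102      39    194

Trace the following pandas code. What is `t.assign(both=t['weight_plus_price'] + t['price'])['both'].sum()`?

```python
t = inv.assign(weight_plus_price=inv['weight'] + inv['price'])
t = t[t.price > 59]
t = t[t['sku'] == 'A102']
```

618

add column weight_plus_price = inv['weight'] + inv['price']:
    sku  weight  price  weight_plus_price
0  C201      41    152                193
1  A102      35    186                221
2  C201      11     48                 59
3  A102      23     94                117
4  A102      36     34                 70
5  A102      37     59                 96
6  E102       2     14                 16
7  E102      10     99                109
8  C201      15    139                154
9  E102      39    194                233
filter rows where price > 59:
    sku  weight  price  weight_plus_price
0  C201      41    152                193
1  A102      35    186                221
3  A102      23     94                117
7  E102      10     99                109
8  C201      15    139                154
9  E102      39    194                233
filter rows where sku == 'A102':
    sku  weight  price  weight_plus_price
1  A102      35    186                221
3  A102      23     94                117
add column both = t['weight_plus_price'] + t['price']:
    sku  weight  price  weight_plus_price  both
1  A102      35    186                221   407
3  A102      23     94                117   211
sum of column 'both' → 618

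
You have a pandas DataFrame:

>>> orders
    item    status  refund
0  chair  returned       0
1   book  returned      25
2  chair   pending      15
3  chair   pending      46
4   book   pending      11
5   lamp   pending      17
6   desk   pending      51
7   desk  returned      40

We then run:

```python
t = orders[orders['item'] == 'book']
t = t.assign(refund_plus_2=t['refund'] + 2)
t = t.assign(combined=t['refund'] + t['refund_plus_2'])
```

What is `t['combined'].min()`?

24

filter rows where item == 'book':
   item    status  refund
1  book  returned      25
4  book   pending      11
add column refund_plus_2 = t['refund'] + 2:
   item    status  refund  refund_plus_2
1  book  returned      25             27
4  book   pending      11             13
add column combined = t['refund'] + t['refund_plus_2']:
   item    status  refund  refund_plus_2  combined
1  book  returned      25             27        52
4  book   pending      11             13        24
The min of column 'combined' is 24.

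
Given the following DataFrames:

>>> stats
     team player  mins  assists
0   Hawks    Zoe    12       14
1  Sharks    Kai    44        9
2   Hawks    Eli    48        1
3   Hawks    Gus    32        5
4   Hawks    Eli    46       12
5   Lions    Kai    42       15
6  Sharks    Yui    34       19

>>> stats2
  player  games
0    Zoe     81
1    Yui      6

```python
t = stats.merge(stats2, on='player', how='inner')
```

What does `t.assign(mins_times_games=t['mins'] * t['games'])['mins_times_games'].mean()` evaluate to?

588.0

merge on 'player' (how='inner') → 2 rows:
     team player  mins  assists  games
0   Hawks    Zoe    12       14     81
1  Sharks    Yui    34       19      6
add column mins_times_games = t['mins'] * t['games']:
     team player  mins  assists  games  mins_times_games
0   Hawks    Zoe    12       14     81               972
1  Sharks    Yui    34       19      6               204
Hence 588.0.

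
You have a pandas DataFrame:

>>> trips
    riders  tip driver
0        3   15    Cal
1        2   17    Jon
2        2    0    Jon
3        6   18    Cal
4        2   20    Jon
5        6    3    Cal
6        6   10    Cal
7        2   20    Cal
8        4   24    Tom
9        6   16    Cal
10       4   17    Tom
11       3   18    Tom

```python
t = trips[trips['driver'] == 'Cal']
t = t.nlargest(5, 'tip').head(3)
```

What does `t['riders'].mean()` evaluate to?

filter rows where driver == 'Cal':
   riders  tip driver
0       3   15    Cal
3       6   18    Cal
5       6    3    Cal
6       6   10    Cal
7       2   20    Cal
9       6   16    Cal
take 5 rows with largest tip:
   riders  tip driver
7       2   20    Cal
3       6   18    Cal
9       6   16    Cal
0       3   15    Cal
6       6   10    Cal
take first 3 rows:
   riders  tip driver
7       2   20    Cal
3       6   18    Cal
9       6   16    Cal
Reading off the mean of column 'riders', we get 4.66666666667.

4.66666666667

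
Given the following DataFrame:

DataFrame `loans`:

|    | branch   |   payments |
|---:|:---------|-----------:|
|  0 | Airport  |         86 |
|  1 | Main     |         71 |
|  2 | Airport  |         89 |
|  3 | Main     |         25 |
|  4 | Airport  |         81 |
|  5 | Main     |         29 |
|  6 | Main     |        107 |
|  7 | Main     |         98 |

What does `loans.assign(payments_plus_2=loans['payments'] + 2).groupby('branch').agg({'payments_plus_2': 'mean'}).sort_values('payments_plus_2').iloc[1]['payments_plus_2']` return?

87.3333333333

add column payments_plus_2 = loans['payments'] + 2:
    branch  payments  payments_plus_2
0  Airport        86               88
1     Main        71               73
2  Airport        89               91
3     Main        25               27
4  Airport        81               83
5     Main        29               31
6     Main       107              109
7     Main        98              100
group by branch, mean of payments_plus_2:
         payments_plus_2
branch                  
Airport        87.333333
Main           68.000000
sort by payments_plus_2:
         payments_plus_2
branch                  
Main           68.000000
Airport        87.333333
Taking the value at position 1, column 'payments_plus_2' gives 87.3333333333.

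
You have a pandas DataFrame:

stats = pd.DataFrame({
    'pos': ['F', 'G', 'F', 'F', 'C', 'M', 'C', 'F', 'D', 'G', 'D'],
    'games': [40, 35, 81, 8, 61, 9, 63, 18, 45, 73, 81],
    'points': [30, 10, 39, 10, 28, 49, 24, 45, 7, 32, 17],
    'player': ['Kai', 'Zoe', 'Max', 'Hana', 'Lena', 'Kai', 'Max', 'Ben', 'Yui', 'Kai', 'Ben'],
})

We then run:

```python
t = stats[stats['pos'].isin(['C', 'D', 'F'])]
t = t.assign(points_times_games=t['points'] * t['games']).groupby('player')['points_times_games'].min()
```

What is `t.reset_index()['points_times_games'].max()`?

1708

filter rows where pos in ['C', 'D', 'F']:
   pos  games  points player
0    F     40      30    Kai
2    F     81      39    Max
3    F      8      10   Hana
4    C     61      28   Lena
6    C     63      24    Max
7    F     18      45    Ben
8    D     45       7    Yui
10   D     81      17    Ben
add column points_times_games = t['points'] * t['games']:
   pos  games  points player  points_times_games
0    F     40      30    Kai                1200
2    F     81      39    Max                3159
3    F      8      10   Hana                  80
4    C     61      28   Lena                1708
6    C     63      24    Max                1512
7    F     18      45    Ben                 810
8    D     45       7    Yui                 315
10   D     81      17    Ben                1377
group by player, min of points_times_games:
player
Ben      810
Hana      80
Kai     1200
Lena    1708
Max     1512
Yui      315
Name: points_times_games, dtype: int64
reset_index():
  player  points_times_games
0    Ben                 810
1   Hana                  80
2    Kai                1200
3   Lena                1708
4    Max                1512
5    Yui                 315
Taking the max of column 'points_times_games' gives 1708.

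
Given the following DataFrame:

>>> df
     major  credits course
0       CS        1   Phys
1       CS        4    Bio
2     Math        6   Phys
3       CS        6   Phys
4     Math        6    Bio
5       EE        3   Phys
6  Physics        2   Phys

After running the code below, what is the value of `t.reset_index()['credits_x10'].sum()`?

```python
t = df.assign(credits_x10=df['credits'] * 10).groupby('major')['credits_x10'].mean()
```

add column credits_x10 = df['credits'] * 10:
     major  credits course  credits_x10
0       CS        1   Phys           10
1       CS        4    Bio           40
2     Math        6   Phys           60
3       CS        6   Phys           60
4     Math        6    Bio           60
5       EE        3   Phys           30
6  Physics        2   Phys           20
group by major, mean of credits_x10:
major
CS         36.666667
EE         30.000000
Math       60.000000
Physics    20.000000
Name: credits_x10, dtype: float64
reset_index():
     major  credits_x10
0       CS    36.666667
1       EE    30.000000
2     Math    60.000000
3  Physics    20.000000
Finally, sum of column 'credits_x10' = 146.666666667.

146.666666667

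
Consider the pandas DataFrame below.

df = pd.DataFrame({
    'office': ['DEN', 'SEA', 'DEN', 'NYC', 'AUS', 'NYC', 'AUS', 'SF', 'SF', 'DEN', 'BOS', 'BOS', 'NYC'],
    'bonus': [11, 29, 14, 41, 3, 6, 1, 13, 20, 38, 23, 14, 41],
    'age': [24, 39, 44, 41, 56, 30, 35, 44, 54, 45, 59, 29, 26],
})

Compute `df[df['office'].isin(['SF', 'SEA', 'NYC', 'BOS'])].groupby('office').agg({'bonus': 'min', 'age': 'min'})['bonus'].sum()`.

62

filter rows where office in ['SF', 'SEA', 'NYC', 'BOS']:
   office  bonus  age
1     SEA     29   39
3     NYC     41   41
5     NYC      6   30
7      SF     13   44
8      SF     20   54
10    BOS     23   59
11    BOS     14   29
12    NYC     41   26
group by office: min(bonus), min(age):
        bonus  age
office            
BOS        14   29
NYC         6   26
SEA        29   39
SF         13   44
sum of column 'bonus' → 62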